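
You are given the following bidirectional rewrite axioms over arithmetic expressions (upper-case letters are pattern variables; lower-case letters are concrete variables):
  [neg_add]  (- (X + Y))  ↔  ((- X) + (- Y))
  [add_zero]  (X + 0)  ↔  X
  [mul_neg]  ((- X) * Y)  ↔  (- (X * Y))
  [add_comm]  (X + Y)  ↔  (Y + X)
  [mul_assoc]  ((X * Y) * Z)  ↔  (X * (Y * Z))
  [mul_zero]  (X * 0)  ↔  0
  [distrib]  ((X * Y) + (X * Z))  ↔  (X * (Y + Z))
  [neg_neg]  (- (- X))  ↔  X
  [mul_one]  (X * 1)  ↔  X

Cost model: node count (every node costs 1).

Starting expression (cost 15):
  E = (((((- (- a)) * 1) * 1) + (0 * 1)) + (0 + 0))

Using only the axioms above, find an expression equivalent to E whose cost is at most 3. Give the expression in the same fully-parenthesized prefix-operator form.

(- (- a))   [cost 3]

step 1: mul_one (→) rewrites ((- (- a)) * 1) into (- (- a)), now ((((- (- a)) * 1) + (0 * 1)) + (0 + 0))
step 2: mul_one (→) rewrites (0 * 1) into 0, now ((((- (- a)) * 1) + 0) + (0 + 0))
step 3: mul_one (→) rewrites ((- (- a)) * 1) into (- (- a)), now (((- (- a)) + 0) + (0 + 0))
step 4: add_zero (→) rewrites ((- (- a)) + 0) into (- (- a)), now ((- (- a)) + (0 + 0))
step 5: add_zero (→) rewrites (0 + 0) into 0, now ((- (- a)) + 0)
step 6: add_zero (→) rewrites ((- (- a)) + 0) into (- (- a)), reaching cost 3 (bound 3)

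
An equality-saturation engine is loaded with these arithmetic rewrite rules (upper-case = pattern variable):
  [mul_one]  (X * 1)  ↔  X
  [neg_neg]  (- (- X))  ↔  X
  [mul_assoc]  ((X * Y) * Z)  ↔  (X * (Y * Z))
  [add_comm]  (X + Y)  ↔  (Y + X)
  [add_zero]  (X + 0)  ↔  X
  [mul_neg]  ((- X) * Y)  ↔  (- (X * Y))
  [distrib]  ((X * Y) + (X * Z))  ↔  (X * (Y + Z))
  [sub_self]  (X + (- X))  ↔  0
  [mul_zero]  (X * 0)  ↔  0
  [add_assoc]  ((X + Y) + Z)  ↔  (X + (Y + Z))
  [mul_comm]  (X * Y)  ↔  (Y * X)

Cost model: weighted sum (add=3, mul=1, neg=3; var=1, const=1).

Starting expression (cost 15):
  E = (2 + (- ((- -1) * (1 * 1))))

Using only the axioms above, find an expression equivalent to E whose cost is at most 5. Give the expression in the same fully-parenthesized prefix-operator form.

step 1: mul_one (→) rewrites (1 * 1) into 1, now (2 + (- ((- -1) * 1)))
step 2: mul_one (→) rewrites ((- -1) * 1) into (- -1), now (2 + (- (- -1)))
step 3: neg_neg (→) rewrites (- (- -1)) into -1, reaching cost 5 (bound 5)

(2 + -1)   [cost 5]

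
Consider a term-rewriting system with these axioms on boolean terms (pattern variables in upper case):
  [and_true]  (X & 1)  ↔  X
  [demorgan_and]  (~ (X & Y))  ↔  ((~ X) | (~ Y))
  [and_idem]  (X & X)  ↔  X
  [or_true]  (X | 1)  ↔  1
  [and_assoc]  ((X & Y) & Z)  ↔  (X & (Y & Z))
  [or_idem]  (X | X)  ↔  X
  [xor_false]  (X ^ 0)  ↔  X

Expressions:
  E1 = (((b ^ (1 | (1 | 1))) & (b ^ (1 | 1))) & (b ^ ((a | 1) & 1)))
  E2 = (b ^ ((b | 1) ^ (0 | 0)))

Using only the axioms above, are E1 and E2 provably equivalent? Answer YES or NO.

YES

1. [or_idem →] (1 | 1)  →  1;  E1 = (((b ^ (1 | 1)) & (b ^ (1 | 1))) & (b ^ ((a | 1) & 1)))
2. [or_true →] (a | 1)  →  1;  E1 = (((b ^ (1 | 1)) & (b ^ (1 | 1))) & (b ^ (1 & 1)))
3. [and_idem →] ((b ^ (1 | 1)) & (b ^ (1 | 1)))  →  (b ^ (1 | 1));  E1 = ((b ^ (1 | 1)) & (b ^ (1 & 1)))
4. [or_idem →] (1 | 1)  →  1;  E1 = ((b ^ 1) & (b ^ (1 & 1)))
5. [and_true →] (1 & 1)  →  1;  E1 = ((b ^ 1) & (b ^ 1))
6. [and_idem →] ((b ^ 1) & (b ^ 1))  →  (b ^ 1)
7. [or_true ←] 1  →  (b | 1);  E1 = (b ^ (b | 1))
8. [xor_false ←] (b | 1)  →  ((b | 1) ^ 0);  E1 = (b ^ ((b | 1) ^ 0))
9. [or_idem ←] 0  →  (0 | 0);  this is E2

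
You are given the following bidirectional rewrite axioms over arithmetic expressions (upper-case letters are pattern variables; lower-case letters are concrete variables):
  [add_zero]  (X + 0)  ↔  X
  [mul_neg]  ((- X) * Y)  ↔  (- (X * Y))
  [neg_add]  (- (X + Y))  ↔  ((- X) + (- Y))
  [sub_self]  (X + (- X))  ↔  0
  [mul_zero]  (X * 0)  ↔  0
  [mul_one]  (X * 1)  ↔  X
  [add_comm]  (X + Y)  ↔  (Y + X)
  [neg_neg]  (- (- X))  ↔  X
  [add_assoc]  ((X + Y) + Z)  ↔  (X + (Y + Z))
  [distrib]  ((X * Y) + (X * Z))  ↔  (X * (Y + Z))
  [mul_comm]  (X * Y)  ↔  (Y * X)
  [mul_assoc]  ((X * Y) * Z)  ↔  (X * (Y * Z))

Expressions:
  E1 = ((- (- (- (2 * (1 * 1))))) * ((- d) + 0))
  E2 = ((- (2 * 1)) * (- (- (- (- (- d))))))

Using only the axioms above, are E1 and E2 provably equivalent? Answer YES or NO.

YES

1. [neg_neg →] (- (- (- (2 * (1 * 1)))))  →  (- (2 * (1 * 1)));  E1 = ((- (2 * (1 * 1))) * ((- d) + 0))
2. [mul_one →] (1 * 1)  →  1;  E1 = ((- (2 * 1)) * ((- d) + 0))
3. [add_zero →] ((- d) + 0)  →  (- d);  E1 = ((- (2 * 1)) * (- d))
4. [mul_one →] (2 * 1)  →  2;  E1 = ((- 2) * (- d))
5. [neg_neg ←] d  →  (- (- d));  E1 = ((- 2) * (- (- (- d))))
6. [neg_neg ←] d  →  (- (- d));  E1 = ((- 2) * (- (- (- (- (- d))))))
7. [mul_one ←] 2  →  (2 * 1);  this is E2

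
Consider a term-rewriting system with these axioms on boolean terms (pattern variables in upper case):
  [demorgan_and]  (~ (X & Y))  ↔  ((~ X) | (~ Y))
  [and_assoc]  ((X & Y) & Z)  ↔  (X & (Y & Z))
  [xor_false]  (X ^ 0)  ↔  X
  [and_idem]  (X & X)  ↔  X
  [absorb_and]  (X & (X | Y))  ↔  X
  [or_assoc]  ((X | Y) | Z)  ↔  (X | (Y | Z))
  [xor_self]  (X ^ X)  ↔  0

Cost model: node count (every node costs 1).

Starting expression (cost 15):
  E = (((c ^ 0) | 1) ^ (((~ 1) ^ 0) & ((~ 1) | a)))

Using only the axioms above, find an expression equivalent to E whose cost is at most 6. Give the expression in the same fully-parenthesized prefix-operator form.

((c | 1) ^ (~ 1))   [cost 6]

1. [xor_false →] ((~ 1) ^ 0)  →  (~ 1);  E = (((c ^ 0) | 1) ^ ((~ 1) & ((~ 1) | a)))
2. [absorb_and →] ((~ 1) & ((~ 1) | a))  →  (~ 1);  E = (((c ^ 0) | 1) ^ (~ 1))
3. [xor_false →] (c ^ 0)  →  c;  cost 6 ≤ 6, done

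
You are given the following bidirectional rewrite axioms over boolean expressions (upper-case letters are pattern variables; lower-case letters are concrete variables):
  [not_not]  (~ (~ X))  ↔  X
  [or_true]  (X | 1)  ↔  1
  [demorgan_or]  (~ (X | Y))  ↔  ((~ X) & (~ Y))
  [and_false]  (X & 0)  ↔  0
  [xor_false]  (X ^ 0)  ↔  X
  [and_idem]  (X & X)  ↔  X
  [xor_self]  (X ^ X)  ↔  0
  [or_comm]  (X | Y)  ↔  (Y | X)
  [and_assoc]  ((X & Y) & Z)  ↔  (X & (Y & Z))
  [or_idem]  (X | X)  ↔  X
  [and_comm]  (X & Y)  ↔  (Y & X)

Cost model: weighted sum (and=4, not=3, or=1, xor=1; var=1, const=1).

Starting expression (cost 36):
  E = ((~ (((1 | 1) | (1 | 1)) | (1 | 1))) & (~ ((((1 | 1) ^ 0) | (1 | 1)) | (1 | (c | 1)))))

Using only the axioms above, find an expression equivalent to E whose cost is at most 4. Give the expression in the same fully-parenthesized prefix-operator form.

1. [xor_false →] ((1 | 1) ^ 0)  →  (1 | 1);  E = ((~ (((1 | 1) | (1 | 1)) | (1 | 1))) & (~ (((1 | 1) | (1 | 1)) | (1 | (c | 1)))))
2. [or_true →] (c | 1)  →  1;  E = ((~ (((1 | 1) | (1 | 1)) | (1 | 1))) & (~ (((1 | 1) | (1 | 1)) | (1 | 1))))
3. [and_idem →] ((~ (((1 | 1) | (1 | 1)) | (1 | 1))) & (~ (((1 | 1) | (1 | 1)) | (1 | 1))))  →  (~ (((1 | 1) | (1 | 1)) | (1 | 1)))
4. [or_idem →] ((1 | 1) | (1 | 1))  →  (1 | 1);  E = (~ ((1 | 1) | (1 | 1)))
5. [or_idem →] ((1 | 1) | (1 | 1))  →  (1 | 1);  E = (~ (1 | 1))
6. [or_true →] (1 | 1)  →  1;  cost 4 ≤ 4, done

(~ 1)   [cost 4]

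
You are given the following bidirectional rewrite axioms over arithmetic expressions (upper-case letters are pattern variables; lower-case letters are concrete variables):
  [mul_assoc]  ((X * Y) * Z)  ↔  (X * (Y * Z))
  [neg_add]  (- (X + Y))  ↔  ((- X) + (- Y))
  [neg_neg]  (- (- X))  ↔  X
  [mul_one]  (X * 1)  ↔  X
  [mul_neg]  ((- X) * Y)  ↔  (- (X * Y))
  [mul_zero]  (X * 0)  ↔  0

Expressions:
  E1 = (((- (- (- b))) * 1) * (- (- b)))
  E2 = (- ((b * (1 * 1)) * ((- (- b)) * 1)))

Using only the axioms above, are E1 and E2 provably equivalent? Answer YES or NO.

YES

step 1: mul_one (→) rewrites ((- (- (- b))) * 1) into (- (- (- b))), now ((- (- (- b))) * (- (- b)))
step 2: neg_neg (→) rewrites (- (- (- b))) into (- b), now ((- b) * (- (- b)))
step 3: mul_neg (→) rewrites ((- b) * (- (- b))) into (- (b * (- (- b))))
step 4: neg_neg (→) rewrites (- (- b)) into b, now (- (b * b))
step 5: mul_one (←) rewrites b into (b * 1), now (- (b * (b * 1)))
step 6: mul_one (←) rewrites b into (b * 1), now (- ((b * 1) * (b * 1)))
step 7: mul_one (←) rewrites 1 into (1 * 1), now (- ((b * (1 * 1)) * (b * 1)))
step 8: neg_neg (←) rewrites b into (- (- b)), which is E2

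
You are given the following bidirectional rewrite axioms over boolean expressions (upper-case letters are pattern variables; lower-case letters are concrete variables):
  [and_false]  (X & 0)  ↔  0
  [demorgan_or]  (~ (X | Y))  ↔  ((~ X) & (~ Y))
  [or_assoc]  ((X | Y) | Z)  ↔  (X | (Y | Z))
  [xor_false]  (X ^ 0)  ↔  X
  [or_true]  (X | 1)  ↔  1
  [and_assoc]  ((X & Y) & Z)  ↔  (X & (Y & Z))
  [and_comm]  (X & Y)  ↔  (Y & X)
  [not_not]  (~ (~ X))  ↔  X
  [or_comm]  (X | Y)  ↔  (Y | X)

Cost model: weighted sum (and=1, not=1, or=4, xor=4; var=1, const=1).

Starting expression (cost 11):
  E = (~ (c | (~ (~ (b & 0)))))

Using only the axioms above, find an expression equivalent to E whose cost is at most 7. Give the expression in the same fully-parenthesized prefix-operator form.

step 1: and_false (→) rewrites (b & 0) into 0, now (~ (c | (~ (~ 0))))
step 2: not_not (→) rewrites (~ (~ 0)) into 0, reaching cost 7 (bound 7)

(~ (c | 0))   [cost 7]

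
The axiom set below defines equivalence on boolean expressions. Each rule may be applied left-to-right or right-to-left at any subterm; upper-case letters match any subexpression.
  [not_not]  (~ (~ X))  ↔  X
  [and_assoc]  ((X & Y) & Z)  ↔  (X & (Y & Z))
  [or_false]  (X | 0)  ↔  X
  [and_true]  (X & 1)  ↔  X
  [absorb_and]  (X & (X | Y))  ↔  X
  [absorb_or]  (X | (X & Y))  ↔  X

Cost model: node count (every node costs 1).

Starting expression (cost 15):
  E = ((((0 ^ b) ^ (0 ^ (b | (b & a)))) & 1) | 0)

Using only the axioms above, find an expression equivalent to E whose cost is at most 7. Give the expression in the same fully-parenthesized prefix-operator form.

((0 ^ b) ^ (0 ^ b))   [cost 7]

step 1: absorb_or (→) rewrites (b | (b & a)) into b, now ((((0 ^ b) ^ (0 ^ b)) & 1) | 0)
step 2: or_false (→) rewrites ((((0 ^ b) ^ (0 ^ b)) & 1) | 0) into (((0 ^ b) ^ (0 ^ b)) & 1)
step 3: and_true (→) rewrites (((0 ^ b) ^ (0 ^ b)) & 1) into ((0 ^ b) ^ (0 ^ b)), reaching cost 7 (bound 7)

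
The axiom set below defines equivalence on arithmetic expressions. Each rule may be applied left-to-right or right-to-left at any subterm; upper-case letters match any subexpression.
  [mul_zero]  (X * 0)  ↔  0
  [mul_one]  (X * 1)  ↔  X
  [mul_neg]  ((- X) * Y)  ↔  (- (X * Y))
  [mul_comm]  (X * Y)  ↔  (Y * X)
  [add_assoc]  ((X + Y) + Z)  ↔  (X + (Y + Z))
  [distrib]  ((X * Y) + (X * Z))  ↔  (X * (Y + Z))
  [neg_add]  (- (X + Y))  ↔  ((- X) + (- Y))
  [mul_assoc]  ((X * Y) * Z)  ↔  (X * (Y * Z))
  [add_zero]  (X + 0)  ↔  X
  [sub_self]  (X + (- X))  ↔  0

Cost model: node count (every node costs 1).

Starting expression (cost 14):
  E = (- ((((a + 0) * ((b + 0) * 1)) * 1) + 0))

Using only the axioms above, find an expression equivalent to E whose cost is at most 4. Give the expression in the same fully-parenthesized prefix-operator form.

(- (a * b))   [cost 4]

(1) (((a + 0) * ((b + 0) * 1)) * 1)  =[mul_one →]=  ((a + 0) * ((b + 0) * 1))    ⊢ (- (((a + 0) * ((b + 0) * 1)) + 0))
(2) (a + 0)  =[add_zero →]=  a    ⊢ (- ((a * ((b + 0) * 1)) + 0))
(3) (b + 0)  =[add_zero →]=  b    ⊢ (- ((a * (b * 1)) + 0))
(4) (b * 1)  =[mul_one →]=  b    ⊢ (- ((a * b) + 0))
(5) ((a * b) + 0)  =[add_zero →]=  (a * b)    ⊢ cost 4, within 4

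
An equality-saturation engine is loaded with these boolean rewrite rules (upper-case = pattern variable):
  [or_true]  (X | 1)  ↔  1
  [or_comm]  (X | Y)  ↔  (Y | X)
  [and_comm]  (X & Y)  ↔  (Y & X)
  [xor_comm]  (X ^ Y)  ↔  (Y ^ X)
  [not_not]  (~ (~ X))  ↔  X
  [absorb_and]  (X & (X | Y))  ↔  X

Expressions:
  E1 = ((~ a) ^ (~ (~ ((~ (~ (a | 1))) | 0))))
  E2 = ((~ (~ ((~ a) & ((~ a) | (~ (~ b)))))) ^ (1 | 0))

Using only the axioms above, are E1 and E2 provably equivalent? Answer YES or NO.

step 1: not_not (→) rewrites (~ (~ (a | 1))) into (a | 1), now ((~ a) ^ (~ (~ ((a | 1) | 0))))
step 2: or_true (→) rewrites (a | 1) into 1, now ((~ a) ^ (~ (~ (1 | 0))))
step 3: not_not (→) rewrites (~ (~ (1 | 0))) into (1 | 0), now ((~ a) ^ (1 | 0))
step 4: not_not (←) rewrites (~ a) into (~ (~ (~ a))), now ((~ (~ (~ a))) ^ (1 | 0))
step 5: absorb_and (←) rewrites (~ a) into ((~ a) & ((~ a) | b)), now ((~ (~ ((~ a) & ((~ a) | b)))) ^ (1 | 0))
step 6: not_not (←) rewrites b into (~ (~ b)), which is E2

YES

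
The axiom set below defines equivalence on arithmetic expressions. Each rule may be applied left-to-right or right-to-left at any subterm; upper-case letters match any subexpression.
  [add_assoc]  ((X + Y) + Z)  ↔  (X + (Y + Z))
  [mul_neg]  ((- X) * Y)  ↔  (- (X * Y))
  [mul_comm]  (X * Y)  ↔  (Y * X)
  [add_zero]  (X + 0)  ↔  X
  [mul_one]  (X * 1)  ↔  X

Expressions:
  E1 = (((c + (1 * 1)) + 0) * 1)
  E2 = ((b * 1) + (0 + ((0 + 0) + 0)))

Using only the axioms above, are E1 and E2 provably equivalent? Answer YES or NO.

The axioms are sound identities: if E1 ↔* E2 then E1 and E2 evaluate identically under any assignment.
Under b=0, c=0: E1 evaluates to 1, E2 to 0. Distinct ⇒ no rewrite sequence connects them.

NO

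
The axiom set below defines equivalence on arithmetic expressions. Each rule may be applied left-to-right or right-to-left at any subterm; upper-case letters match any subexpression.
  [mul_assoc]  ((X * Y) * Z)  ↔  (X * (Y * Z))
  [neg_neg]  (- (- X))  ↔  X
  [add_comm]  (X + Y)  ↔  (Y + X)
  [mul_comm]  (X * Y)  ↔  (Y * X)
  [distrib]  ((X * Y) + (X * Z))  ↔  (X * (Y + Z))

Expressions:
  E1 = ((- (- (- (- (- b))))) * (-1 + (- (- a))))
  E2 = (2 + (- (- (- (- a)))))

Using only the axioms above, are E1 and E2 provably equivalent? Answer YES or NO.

Every axiom is a valid identity, so a rewrite proof would force E1 and E2 to agree under every assignment.
At a=0, b=0: E1 = 0 but E2 = 2; they differ, so no derivation exists.

NO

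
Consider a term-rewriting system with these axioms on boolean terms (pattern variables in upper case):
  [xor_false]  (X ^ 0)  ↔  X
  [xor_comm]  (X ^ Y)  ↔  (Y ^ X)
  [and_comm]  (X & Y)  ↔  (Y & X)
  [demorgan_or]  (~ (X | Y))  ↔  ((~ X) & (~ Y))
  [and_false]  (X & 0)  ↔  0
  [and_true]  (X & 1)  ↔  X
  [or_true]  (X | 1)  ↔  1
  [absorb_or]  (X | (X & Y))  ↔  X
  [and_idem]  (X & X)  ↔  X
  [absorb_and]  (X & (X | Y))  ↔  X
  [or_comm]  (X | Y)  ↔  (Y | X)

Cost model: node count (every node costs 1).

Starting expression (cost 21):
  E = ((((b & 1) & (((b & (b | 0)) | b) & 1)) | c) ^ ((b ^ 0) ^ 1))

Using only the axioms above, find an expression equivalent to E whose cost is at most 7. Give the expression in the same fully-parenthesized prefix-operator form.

(1) (b & (b | 0))  =[absorb_and →]=  b    ⊢ ((((b & 1) & ((b | b) & 1)) | c) ^ ((b ^ 0) ^ 1))
(2) (b ^ 0)  =[xor_false →]=  b    ⊢ ((((b & 1) & ((b | b) & 1)) | c) ^ (b ^ 1))
(3) (b & 1)  =[and_true →]=  b    ⊢ (((b & ((b | b) & 1)) | c) ^ (b ^ 1))
(4) ((b | b) & 1)  =[and_true →]=  (b | b)    ⊢ (((b & (b | b)) | c) ^ (b ^ 1))
(5) (b & (b | b))  =[absorb_and →]=  b    ⊢ cost 7, within 7

((b | c) ^ (b ^ 1))   [cost 7]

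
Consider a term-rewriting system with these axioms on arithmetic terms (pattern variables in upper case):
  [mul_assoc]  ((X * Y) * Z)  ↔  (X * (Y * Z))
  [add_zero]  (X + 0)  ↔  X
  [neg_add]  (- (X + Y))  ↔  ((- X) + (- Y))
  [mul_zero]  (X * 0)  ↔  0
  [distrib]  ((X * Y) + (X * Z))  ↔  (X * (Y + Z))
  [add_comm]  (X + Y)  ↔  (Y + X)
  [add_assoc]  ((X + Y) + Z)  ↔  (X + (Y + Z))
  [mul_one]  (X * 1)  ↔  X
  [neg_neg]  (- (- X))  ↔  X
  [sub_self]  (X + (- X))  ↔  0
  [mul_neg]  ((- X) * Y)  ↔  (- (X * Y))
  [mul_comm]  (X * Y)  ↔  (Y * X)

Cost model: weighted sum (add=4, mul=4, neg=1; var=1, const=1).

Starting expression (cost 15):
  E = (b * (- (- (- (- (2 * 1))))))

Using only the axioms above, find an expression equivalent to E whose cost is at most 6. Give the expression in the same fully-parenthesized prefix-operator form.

(1) (- (- (- (- (2 * 1)))))  =[neg_neg →]=  (- (- (2 * 1)))    ⊢ (b * (- (- (2 * 1))))
(2) (2 * 1)  =[mul_one →]=  2    ⊢ (b * (- (- 2)))
(3) (- (- 2))  =[neg_neg →]=  2    ⊢ cost 6, within 6

(b * 2)   [cost 6]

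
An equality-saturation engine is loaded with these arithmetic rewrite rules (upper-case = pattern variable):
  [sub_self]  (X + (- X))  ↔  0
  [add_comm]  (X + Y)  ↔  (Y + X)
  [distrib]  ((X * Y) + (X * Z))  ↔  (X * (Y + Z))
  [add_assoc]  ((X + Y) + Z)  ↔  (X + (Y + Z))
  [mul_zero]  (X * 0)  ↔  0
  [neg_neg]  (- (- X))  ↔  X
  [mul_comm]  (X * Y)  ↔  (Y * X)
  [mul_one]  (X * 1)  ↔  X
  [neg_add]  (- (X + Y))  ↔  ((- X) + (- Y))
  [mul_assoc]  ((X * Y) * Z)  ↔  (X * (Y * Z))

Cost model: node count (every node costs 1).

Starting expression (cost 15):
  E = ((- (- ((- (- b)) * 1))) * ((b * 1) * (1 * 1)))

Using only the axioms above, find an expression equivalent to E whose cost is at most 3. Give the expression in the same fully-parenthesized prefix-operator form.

(b * b)   [cost 3]

(1) (- (- ((- (- b)) * 1)))  =[neg_neg →]=  ((- (- b)) * 1)    ⊢ (((- (- b)) * 1) * ((b * 1) * (1 * 1)))
(2) (- (- b))  =[neg_neg →]=  b    ⊢ ((b * 1) * ((b * 1) * (1 * 1)))
(3) (b * 1)  =[mul_one →]=  b    ⊢ ((b * 1) * (b * (1 * 1)))
(4) (1 * 1)  =[mul_one →]=  1    ⊢ ((b * 1) * (b * 1))
(5) (b * 1)  =[mul_one →]=  b    ⊢ (b * (b * 1))
(6) (b * 1)  =[mul_one →]=  b    ⊢ cost 3, within 3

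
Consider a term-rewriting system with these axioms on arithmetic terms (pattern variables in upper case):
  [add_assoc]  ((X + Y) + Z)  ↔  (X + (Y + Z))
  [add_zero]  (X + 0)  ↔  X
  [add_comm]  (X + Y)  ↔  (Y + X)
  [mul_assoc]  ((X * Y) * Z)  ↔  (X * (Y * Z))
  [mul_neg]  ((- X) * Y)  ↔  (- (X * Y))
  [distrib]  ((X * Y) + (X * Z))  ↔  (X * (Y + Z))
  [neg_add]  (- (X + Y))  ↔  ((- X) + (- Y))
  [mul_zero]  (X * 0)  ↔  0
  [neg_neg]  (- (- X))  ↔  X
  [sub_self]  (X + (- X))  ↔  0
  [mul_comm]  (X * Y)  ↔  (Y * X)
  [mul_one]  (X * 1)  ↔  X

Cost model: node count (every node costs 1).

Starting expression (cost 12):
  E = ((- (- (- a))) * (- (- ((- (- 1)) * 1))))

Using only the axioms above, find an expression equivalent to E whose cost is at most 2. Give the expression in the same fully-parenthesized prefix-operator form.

1. [mul_one →] ((- (- 1)) * 1)  →  (- (- 1));  E = ((- (- (- a))) * (- (- (- (- 1)))))
2. [neg_neg →] (- (- (- 1)))  →  (- 1);  E = ((- (- (- a))) * (- (- 1)))
3. [neg_neg →] (- (- 1))  →  1;  E = ((- (- (- a))) * 1)
4. [mul_one →] ((- (- (- a))) * 1)  →  (- (- (- a)))
5. [neg_neg →] (- (- (- a)))  →  (- a);  cost 2 ≤ 2, done

(- a)   [cost 2]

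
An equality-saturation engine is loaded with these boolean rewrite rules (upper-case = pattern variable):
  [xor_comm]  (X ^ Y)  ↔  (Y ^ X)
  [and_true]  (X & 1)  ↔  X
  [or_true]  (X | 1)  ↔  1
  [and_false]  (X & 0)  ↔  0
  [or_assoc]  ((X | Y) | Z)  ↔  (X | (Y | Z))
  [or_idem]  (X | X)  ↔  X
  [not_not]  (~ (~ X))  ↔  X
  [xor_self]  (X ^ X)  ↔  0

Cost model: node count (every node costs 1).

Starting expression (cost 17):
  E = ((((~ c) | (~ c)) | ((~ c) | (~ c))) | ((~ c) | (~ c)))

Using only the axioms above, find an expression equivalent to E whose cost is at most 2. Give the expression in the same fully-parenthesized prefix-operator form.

step 1: or_idem (→) rewrites (((~ c) | (~ c)) | ((~ c) | (~ c))) into ((~ c) | (~ c)), now (((~ c) | (~ c)) | ((~ c) | (~ c)))
step 2: or_idem (→) rewrites (((~ c) | (~ c)) | ((~ c) | (~ c))) into ((~ c) | (~ c))
step 3: or_idem (→) rewrites ((~ c) | (~ c)) into (~ c), reaching cost 2 (bound 2)

(~ c)   [cost 2]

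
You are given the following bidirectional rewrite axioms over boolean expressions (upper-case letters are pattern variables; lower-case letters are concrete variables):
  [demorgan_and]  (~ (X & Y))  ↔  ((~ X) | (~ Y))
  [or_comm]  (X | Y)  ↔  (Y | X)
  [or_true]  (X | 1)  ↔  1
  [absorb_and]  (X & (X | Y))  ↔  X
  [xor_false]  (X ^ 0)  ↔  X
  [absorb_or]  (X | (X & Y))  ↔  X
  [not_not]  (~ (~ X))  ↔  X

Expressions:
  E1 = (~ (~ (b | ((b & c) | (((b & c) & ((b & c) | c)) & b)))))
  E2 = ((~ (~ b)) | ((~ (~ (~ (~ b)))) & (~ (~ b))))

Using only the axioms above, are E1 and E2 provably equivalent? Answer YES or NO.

step 1: absorb_and (→) rewrites ((b & c) & ((b & c) | c)) into (b & c), now (~ (~ (b | ((b & c) | ((b & c) & b)))))
step 2: absorb_or (→) rewrites ((b & c) | ((b & c) & b)) into (b & c), now (~ (~ (b | (b & c))))
step 3: absorb_or (→) rewrites (b | (b & c)) into b, now (~ (~ b))
step 4: absorb_or (←) rewrites (~ (~ b)) into ((~ (~ b)) | ((~ (~ b)) & b))
step 5: not_not (←) rewrites (~ b) into (~ (~ (~ b))), now ((~ (~ b)) | ((~ (~ (~ (~ b)))) & b))
step 6: not_not (←) rewrites b into (~ (~ b)), which is E2

YES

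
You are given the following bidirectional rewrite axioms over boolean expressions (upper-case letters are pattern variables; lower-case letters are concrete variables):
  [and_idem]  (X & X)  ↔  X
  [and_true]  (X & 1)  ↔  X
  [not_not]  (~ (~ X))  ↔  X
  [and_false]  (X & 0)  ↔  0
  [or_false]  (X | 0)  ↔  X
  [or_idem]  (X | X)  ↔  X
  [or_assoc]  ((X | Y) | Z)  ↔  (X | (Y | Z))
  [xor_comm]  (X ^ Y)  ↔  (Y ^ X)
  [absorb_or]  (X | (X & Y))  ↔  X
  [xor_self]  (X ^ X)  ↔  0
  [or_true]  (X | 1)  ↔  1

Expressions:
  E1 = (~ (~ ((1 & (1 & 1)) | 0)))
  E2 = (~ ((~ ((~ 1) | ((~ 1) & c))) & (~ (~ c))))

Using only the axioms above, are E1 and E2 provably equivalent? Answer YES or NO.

NO

Every axiom is a valid identity, so a rewrite proof would force E1 and E2 to agree under every assignment.
At c=1: E1 = 1 but E2 = 0; they differ, so no derivation exists.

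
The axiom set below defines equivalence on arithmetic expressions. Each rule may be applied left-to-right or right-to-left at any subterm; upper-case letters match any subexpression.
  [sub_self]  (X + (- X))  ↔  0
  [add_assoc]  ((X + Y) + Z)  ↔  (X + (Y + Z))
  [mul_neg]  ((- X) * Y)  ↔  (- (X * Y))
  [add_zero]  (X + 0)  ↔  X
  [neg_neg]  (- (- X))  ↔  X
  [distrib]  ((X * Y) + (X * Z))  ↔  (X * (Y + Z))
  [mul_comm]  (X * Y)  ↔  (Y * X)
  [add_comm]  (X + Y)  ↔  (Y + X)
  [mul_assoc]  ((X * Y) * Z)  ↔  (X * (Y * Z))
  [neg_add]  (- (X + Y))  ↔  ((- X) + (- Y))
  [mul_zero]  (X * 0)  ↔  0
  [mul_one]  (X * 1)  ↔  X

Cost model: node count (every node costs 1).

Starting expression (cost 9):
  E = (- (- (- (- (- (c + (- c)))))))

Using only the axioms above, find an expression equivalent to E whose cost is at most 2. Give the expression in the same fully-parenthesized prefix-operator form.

(1) (c + (- c))  =[sub_self →]=  0    ⊢ (- (- (- (- (- 0)))))
(2) (- (- (- 0)))  =[neg_neg →]=  (- 0)    ⊢ (- (- (- 0)))
(3) (- (- (- 0)))  =[neg_neg →]=  (- 0)    ⊢ cost 2, within 2

(- 0)   [cost 2]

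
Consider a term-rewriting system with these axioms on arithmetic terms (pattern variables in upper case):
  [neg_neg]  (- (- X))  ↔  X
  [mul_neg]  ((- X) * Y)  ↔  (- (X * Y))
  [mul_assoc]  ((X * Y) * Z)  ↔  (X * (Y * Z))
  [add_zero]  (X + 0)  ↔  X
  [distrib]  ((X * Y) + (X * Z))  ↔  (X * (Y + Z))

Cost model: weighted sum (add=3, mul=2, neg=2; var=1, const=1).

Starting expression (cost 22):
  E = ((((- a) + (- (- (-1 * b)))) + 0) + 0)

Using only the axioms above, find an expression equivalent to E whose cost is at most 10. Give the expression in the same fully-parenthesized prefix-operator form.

step 1: neg_neg (→) rewrites (- (- (-1 * b))) into (-1 * b), now ((((- a) + (-1 * b)) + 0) + 0)
step 2: add_zero (→) rewrites ((((- a) + (-1 * b)) + 0) + 0) into (((- a) + (-1 * b)) + 0)
step 3: add_zero (→) rewrites (((- a) + (-1 * b)) + 0) into ((- a) + (-1 * b)), reaching cost 10 (bound 10)

((- a) + (-1 * b))   [cost 10]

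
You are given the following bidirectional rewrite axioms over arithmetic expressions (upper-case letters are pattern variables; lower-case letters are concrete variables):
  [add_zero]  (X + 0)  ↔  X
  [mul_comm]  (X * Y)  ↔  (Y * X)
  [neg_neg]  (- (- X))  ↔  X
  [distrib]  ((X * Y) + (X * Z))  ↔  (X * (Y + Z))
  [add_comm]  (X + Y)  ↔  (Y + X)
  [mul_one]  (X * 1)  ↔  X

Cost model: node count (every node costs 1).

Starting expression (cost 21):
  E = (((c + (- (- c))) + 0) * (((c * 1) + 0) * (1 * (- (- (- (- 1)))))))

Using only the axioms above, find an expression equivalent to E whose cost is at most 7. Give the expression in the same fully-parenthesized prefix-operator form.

((c + c) * (c * 1))   [cost 7]

(1) (- (- (- 1)))  =[neg_neg →]=  (- 1)    ⊢ (((c + (- (- c))) + 0) * (((c * 1) + 0) * (1 * (- (- 1)))))
(2) ((c * 1) + 0)  =[add_zero →]=  (c * 1)    ⊢ (((c + (- (- c))) + 0) * ((c * 1) * (1 * (- (- 1)))))
(3) ((c + (- (- c))) + 0)  =[add_zero →]=  (c + (- (- c)))    ⊢ ((c + (- (- c))) * ((c * 1) * (1 * (- (- 1)))))
(4) (c * 1)  =[mul_one →]=  c    ⊢ ((c + (- (- c))) * (c * (1 * (- (- 1)))))
(5) (- (- 1))  =[neg_neg →]=  1    ⊢ ((c + (- (- c))) * (c * (1 * 1)))
(6) (1 * 1)  =[mul_one →]=  1    ⊢ ((c + (- (- c))) * (c * 1))
(7) (- (- c))  =[neg_neg →]=  c    ⊢ cost 7, within 7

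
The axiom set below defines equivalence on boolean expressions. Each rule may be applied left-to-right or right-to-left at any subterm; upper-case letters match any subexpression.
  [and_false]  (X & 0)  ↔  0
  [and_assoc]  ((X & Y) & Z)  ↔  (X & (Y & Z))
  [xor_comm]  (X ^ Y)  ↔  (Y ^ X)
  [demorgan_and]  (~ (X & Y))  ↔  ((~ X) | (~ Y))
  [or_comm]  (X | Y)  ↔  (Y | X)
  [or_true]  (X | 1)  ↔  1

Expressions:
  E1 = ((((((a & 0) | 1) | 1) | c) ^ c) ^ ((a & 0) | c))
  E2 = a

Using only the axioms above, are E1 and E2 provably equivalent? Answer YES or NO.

NO

Every axiom is a valid identity, so a rewrite proof would force E1 and E2 to agree under every assignment.
At a=0, c=0: E1 = 1 but E2 = 0; they differ, so no derivation exists.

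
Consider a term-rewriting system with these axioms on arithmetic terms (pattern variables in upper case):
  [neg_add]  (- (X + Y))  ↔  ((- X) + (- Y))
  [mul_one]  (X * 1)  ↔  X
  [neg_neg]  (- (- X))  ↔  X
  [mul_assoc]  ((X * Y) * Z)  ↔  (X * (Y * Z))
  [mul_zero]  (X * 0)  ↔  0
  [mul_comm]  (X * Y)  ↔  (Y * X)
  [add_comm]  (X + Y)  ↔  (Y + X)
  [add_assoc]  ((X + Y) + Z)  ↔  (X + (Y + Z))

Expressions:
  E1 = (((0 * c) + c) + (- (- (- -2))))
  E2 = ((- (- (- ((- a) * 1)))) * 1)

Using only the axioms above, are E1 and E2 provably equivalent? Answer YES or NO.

All listed rules preserve value, hence provable equivalence implies equal values everywhere; look for a separating assignment.
a=0, c=0 gives E1 ↦ 2, E2 ↦ 0; values differ ⇒ not provably equivalent.

NO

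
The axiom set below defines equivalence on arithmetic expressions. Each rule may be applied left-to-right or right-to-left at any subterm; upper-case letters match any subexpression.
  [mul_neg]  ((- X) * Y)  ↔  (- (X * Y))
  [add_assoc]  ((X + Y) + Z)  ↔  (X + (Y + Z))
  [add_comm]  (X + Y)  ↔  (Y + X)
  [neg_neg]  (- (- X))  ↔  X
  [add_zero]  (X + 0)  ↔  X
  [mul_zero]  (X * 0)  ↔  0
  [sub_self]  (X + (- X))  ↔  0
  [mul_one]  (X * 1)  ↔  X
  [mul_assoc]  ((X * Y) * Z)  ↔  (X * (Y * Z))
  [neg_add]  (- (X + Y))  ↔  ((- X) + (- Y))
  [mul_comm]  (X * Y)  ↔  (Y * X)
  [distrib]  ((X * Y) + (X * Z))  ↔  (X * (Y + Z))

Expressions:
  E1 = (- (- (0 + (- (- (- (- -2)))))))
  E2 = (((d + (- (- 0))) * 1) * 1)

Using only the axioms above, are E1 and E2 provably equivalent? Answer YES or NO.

NO

The axioms are sound identities: if E1 ↔* E2 then E1 and E2 evaluate identically under any assignment.
Under d=0: E1 evaluates to -2, E2 to 0. Distinct ⇒ no rewrite sequence connects them.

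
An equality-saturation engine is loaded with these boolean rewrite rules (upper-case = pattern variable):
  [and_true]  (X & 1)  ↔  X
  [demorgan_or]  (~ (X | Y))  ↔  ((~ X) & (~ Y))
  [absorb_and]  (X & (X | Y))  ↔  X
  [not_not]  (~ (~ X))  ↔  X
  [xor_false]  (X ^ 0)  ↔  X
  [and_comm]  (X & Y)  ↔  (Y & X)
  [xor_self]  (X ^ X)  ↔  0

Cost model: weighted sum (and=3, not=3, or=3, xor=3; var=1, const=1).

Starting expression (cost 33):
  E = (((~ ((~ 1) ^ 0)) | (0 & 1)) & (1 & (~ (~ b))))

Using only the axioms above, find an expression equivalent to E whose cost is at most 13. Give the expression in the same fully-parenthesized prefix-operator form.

(1) ((~ 1) ^ 0)  =[xor_false →]=  (~ 1)    ⊢ (((~ (~ 1)) | (0 & 1)) & (1 & (~ (~ b))))
(2) (0 & 1)  =[and_true →]=  0    ⊢ (((~ (~ 1)) | 0) & (1 & (~ (~ b))))
(3) (~ (~ 1))  =[not_not →]=  1    ⊢ ((1 | 0) & (1 & (~ (~ b))))
(4) (~ (~ b))  =[not_not →]=  b    ⊢ cost 13, within 13

((1 | 0) & (1 & b))   [cost 13]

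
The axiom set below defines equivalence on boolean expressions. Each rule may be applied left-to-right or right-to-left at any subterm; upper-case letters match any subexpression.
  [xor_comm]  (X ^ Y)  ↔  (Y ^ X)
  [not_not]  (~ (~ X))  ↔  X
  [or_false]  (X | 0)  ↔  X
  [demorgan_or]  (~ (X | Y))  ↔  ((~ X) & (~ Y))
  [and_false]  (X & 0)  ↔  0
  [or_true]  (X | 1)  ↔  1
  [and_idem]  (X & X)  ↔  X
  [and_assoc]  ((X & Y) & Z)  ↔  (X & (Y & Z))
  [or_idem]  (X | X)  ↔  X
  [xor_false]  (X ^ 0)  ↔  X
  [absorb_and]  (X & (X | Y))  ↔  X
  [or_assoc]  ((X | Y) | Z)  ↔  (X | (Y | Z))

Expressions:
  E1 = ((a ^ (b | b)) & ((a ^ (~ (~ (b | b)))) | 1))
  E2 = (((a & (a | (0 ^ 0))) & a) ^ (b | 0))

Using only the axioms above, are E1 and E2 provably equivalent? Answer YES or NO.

YES

step 1: not_not (→) rewrites (~ (~ (b | b))) into (b | b), now ((a ^ (b | b)) & ((a ^ (b | b)) | 1))
step 2: absorb_and (→) rewrites ((a ^ (b | b)) & ((a ^ (b | b)) | 1)) into (a ^ (b | b))
step 3: or_idem (→) rewrites (b | b) into b, now (a ^ b)
step 4: and_idem (←) rewrites a into (a & a), now ((a & a) ^ b)
step 5: or_false (←) rewrites b into (b | 0), now ((a & a) ^ (b | 0))
step 6: absorb_and (←) rewrites a into (a & (a | 0)), now (((a & (a | 0)) & a) ^ (b | 0))
step 7: xor_false (←) rewrites 0 into (0 ^ 0), which is E2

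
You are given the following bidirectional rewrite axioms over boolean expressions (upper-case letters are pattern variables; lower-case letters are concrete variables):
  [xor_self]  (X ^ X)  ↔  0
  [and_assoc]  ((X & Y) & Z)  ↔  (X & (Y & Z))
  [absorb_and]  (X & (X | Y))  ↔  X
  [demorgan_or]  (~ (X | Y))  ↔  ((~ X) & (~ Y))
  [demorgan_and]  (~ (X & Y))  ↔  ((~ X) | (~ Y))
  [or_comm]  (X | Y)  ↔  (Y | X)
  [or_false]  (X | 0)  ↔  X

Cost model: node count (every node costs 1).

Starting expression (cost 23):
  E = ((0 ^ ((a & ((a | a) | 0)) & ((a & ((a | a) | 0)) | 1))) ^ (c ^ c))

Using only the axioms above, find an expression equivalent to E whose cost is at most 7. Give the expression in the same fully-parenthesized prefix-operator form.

(1) ((a & ((a | a) | 0)) & ((a & ((a | a) | 0)) | 1))  =[absorb_and →]=  (a & ((a | a) | 0))    ⊢ ((0 ^ (a & ((a | a) | 0))) ^ (c ^ c))
(2) ((a | a) | 0)  =[or_false →]=  (a | a)    ⊢ ((0 ^ (a & (a | a))) ^ (c ^ c))
(3) (a & (a | a))  =[absorb_and →]=  a    ⊢ cost 7, within 7

((0 ^ a) ^ (c ^ c))   [cost 7]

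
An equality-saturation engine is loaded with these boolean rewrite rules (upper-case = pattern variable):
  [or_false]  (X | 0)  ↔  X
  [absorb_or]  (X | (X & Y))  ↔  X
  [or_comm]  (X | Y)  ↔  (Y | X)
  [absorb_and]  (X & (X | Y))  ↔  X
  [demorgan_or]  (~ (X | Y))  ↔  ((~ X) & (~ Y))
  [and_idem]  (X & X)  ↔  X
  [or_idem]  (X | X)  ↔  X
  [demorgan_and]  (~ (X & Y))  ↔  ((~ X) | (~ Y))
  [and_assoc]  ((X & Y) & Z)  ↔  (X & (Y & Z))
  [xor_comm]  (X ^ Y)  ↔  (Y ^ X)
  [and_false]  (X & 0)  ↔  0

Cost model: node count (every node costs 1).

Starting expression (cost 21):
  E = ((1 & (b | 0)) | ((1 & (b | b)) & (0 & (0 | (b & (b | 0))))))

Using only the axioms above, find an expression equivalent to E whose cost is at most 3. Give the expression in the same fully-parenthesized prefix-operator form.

1. [absorb_and →] (b & (b | 0))  →  b;  E = ((1 & (b | 0)) | ((1 & (b | b)) & (0 & (0 | b))))
2. [or_idem →] (b | b)  →  b;  E = ((1 & (b | 0)) | ((1 & b) & (0 & (0 | b))))
3. [or_false →] (b | 0)  →  b;  E = ((1 & b) | ((1 & b) & (0 & (0 | b))))
4. [absorb_and →] (0 & (0 | b))  →  0;  E = ((1 & b) | ((1 & b) & 0))
5. [absorb_or →] ((1 & b) | ((1 & b) & 0))  →  (1 & b);  cost 3 ≤ 3, done

(1 & b)   [cost 3]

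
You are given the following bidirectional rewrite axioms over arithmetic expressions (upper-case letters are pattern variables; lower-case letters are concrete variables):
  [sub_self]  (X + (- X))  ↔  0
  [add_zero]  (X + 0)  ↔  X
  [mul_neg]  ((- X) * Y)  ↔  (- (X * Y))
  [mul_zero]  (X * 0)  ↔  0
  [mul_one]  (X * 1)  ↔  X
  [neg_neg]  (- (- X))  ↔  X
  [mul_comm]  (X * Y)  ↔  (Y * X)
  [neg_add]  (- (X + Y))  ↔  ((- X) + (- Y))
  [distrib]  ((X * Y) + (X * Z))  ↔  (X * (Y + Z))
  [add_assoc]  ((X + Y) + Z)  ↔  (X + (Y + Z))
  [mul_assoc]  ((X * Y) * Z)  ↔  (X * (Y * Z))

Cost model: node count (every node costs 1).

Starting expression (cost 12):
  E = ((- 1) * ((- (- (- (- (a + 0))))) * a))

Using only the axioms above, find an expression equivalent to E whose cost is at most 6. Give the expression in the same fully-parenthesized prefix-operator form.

(1) (a + 0)  =[add_zero →]=  a    ⊢ ((- 1) * ((- (- (- (- a)))) * a))
(2) (- (- a))  =[neg_neg →]=  a    ⊢ ((- 1) * ((- (- a)) * a))
(3) (- (- a))  =[neg_neg →]=  a    ⊢ cost 6, within 6

((- 1) * (a * a))   [cost 6]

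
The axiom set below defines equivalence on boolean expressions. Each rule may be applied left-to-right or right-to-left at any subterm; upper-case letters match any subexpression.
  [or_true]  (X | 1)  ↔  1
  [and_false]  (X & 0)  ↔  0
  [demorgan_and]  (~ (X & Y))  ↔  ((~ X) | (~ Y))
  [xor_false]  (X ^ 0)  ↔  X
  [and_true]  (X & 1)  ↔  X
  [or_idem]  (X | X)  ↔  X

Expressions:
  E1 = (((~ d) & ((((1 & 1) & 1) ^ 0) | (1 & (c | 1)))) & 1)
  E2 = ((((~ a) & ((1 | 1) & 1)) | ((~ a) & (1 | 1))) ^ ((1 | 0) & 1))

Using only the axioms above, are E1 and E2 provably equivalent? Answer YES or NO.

NO

The axioms are sound identities: if E1 ↔* E2 then E1 and E2 evaluate identically under any assignment.
Under a=0, c=0, d=0: E1 evaluates to 1, E2 to 0. Distinct ⇒ no rewrite sequence connects them.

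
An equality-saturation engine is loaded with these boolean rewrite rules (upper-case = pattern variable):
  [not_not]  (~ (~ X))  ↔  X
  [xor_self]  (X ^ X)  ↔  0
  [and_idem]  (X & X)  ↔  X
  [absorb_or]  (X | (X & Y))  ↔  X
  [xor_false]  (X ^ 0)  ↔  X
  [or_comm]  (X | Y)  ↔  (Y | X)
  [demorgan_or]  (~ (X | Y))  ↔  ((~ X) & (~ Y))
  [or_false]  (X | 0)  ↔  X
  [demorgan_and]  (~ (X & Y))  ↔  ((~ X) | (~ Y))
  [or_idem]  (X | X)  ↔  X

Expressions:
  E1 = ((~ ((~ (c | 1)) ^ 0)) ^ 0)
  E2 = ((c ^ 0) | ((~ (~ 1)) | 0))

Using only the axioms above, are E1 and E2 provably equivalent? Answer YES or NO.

step 1: xor_false (→) rewrites ((~ ((~ (c | 1)) ^ 0)) ^ 0) into (~ ((~ (c | 1)) ^ 0))
step 2: xor_false (→) rewrites ((~ (c | 1)) ^ 0) into (~ (c | 1)), now (~ (~ (c | 1)))
step 3: not_not (→) rewrites (~ (~ (c | 1))) into (c | 1)
step 4: xor_false (←) rewrites c into (c ^ 0), now ((c ^ 0) | 1)
step 5: not_not (←) rewrites 1 into (~ (~ 1)), now ((c ^ 0) | (~ (~ 1)))
step 6: or_false (←) rewrites (~ (~ 1)) into ((~ (~ 1)) | 0), which is E2

YES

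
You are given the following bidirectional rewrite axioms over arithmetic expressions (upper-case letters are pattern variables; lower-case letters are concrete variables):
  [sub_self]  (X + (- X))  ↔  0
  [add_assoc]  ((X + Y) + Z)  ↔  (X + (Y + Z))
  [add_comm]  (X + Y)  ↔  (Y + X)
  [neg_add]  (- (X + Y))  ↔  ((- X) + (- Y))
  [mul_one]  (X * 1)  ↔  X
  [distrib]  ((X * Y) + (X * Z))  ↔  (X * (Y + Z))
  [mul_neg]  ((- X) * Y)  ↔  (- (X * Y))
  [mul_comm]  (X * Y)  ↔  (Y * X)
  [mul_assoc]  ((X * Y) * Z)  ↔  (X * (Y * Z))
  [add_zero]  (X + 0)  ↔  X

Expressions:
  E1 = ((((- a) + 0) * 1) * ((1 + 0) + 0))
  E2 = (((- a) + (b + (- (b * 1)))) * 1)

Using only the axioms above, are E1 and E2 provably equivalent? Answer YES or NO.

step 1: add_zero (→) rewrites ((- a) + 0) into (- a), now (((- a) * 1) * ((1 + 0) + 0))
step 2: add_zero (→) rewrites (1 + 0) into 1, now (((- a) * 1) * (1 + 0))
step 3: mul_one (→) rewrites ((- a) * 1) into (- a), now ((- a) * (1 + 0))
step 4: add_zero (→) rewrites (1 + 0) into 1, now ((- a) * 1)
step 5: add_zero (←) rewrites (- a) into ((- a) + 0), now (((- a) + 0) * 1)
step 6: sub_self (←) rewrites 0 into (b + (- b)), now (((- a) + (b + (- b))) * 1)
step 7: mul_one (←) rewrites b into (b * 1), which is E2

YES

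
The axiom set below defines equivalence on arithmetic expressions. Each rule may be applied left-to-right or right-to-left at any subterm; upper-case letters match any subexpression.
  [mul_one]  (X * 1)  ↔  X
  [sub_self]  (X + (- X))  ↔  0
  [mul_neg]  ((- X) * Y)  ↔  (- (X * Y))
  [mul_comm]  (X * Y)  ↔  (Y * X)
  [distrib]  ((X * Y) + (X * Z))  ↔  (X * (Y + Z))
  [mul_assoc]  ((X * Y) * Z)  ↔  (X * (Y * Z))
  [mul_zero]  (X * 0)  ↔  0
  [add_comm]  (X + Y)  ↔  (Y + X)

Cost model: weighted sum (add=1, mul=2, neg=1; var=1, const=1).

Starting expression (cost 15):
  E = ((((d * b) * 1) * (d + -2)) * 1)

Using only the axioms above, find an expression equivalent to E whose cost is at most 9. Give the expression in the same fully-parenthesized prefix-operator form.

((d * b) * (-2 + d))   [cost 9]

1. [mul_one →] ((((d * b) * 1) * (d + -2)) * 1)  →  (((d * b) * 1) * (d + -2))
2. [add_comm →] (d + -2)  →  (-2 + d);  E = (((d * b) * 1) * (-2 + d))
3. [mul_one →] ((d * b) * 1)  →  (d * b);  cost 9 ≤ 9, done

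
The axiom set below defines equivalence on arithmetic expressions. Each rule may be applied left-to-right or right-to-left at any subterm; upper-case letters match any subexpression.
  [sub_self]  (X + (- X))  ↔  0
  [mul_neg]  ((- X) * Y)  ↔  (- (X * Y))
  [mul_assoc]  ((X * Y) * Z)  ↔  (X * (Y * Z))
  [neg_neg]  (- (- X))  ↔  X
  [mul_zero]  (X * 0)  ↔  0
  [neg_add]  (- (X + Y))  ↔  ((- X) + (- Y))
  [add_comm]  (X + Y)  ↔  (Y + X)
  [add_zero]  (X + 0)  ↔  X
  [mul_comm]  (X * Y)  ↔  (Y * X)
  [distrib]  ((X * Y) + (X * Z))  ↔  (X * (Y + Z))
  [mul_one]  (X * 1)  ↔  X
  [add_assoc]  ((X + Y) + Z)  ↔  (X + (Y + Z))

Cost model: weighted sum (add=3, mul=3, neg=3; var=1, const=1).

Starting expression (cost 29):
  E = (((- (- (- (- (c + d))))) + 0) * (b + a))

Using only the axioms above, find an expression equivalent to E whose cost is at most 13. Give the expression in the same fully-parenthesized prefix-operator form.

((c + d) * (b + a))   [cost 13]

step 1: neg_neg (→) rewrites (- (- (- (- (c + d))))) into (- (- (c + d))), now (((- (- (c + d))) + 0) * (b + a))
step 2: add_zero (→) rewrites ((- (- (c + d))) + 0) into (- (- (c + d))), now ((- (- (c + d))) * (b + a))
step 3: neg_neg (→) rewrites (- (- (c + d))) into (c + d), reaching cost 13 (bound 13)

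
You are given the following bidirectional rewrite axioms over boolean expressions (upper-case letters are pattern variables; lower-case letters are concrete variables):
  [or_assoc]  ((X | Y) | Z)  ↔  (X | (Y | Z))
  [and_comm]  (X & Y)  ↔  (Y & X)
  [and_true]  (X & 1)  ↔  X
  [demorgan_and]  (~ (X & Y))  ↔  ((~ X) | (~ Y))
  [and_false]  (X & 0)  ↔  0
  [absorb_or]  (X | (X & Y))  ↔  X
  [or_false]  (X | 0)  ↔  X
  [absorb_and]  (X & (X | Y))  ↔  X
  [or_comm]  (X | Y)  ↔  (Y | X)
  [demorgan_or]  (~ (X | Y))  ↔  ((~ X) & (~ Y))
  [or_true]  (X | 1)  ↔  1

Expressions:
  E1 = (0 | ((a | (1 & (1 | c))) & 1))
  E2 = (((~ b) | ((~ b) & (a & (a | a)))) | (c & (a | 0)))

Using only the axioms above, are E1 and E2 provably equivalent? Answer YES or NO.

NO

All listed rules preserve value, hence provable equivalence implies equal values everywhere; look for a separating assignment.
a=0, b=1, c=0 gives E1 ↦ 1, E2 ↦ 0; values differ ⇒ not provably equivalent.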